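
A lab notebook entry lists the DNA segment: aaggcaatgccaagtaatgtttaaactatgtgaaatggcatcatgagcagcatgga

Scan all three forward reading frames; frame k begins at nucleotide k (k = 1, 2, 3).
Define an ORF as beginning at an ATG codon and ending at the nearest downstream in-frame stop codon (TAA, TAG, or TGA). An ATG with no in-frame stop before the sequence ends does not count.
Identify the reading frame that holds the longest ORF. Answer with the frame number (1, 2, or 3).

2

Frame 1: AAG GCA ATG CCA AGT AAT GTT TAA ACT ATG TGA AAT GGC ATC ATG AGC AGC ATG — ATG at 7, stop TAA at 22 → 18 nt; ATG at 28, stop TGA at 31 → 6 nt.
Frame 2: AGG CAA TGC CAA GTA ATG TTT AAA CTA TGT GAA ATG GCA TCA TGA GCA GCA TGG — ATG at 17, stop TGA at 44 → 30 nt; ATG at 35, stop TGA at 44 → 12 nt.
Frame 3: GGC AAT GCC AAG TAA TGT TTA AAC TAT GTG AAA TGG CAT CAT GAG CAG CAT GGA — no ATG→stop ORF.
Longest ORF is 30 nt in frame 2 (positions 17–46).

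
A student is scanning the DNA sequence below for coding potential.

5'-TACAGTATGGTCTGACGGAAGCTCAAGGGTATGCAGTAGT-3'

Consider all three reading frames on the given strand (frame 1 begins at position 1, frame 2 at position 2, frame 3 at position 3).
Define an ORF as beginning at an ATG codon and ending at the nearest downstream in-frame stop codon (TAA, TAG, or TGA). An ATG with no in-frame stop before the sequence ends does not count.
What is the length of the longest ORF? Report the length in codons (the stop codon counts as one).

Frame 1: TAC AGT ATG GTC TGA CGG AAG CTC AAG GGT ATG CAG TAG — ATG at 7, stop TGA at 13 → 9 nt; ATG at 31, stop TAG at 37 → 9 nt.
Frame 2: ACA GTA TGG TCT GAC GGA AGC TCA AGG GTA TGC AGT AGT — no ATG→stop ORF.
Frame 3: CAG TAT GGT CTG ACG GAA GCT CAA GGG TAT GCA GTA — no ATG→stop ORF.
Longest: frame 1, positions 7–15, 9 nt = 3 codons = 2 aa. → 3 codons.

3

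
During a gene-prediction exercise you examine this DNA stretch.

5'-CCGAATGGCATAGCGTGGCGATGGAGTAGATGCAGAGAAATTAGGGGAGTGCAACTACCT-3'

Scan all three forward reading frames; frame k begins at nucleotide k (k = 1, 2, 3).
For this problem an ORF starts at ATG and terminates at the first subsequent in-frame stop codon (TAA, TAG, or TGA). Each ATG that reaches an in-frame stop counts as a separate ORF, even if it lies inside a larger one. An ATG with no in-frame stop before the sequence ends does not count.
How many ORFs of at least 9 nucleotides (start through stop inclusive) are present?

3

Frame 1: CCG AAT GGC ATA GCG TGG CGA TGG AGT AGA TGC AGA GAA ATT AGG GGA GTG CAA CTA CCT — no ATG→stop ORF.
Frame 2: CGA ATG GCA TAG CGT GGC GAT GGA GTA GAT GCA GAG AAA TTA GGG GAG TGC AAC TAC — ATG at 5, stop TAG at 11 → 9 nt.
Frame 3: GAA TGG CAT AGC GTG GCG ATG GAG TAG ATG CAG AGA AAT TAG GGG AGT GCA ACT ACC — ATG at 21, stop TAG at 27 → 9 nt; ATG at 30, stop TAG at 42 → 15 nt.
ORFs ≥ 9 nucleotides: frame 2 5–13 (9 nucleotides), frame 3 21–29 (9 nucleotides), frame 3 30–44 (15 nucleotides). Count = 3.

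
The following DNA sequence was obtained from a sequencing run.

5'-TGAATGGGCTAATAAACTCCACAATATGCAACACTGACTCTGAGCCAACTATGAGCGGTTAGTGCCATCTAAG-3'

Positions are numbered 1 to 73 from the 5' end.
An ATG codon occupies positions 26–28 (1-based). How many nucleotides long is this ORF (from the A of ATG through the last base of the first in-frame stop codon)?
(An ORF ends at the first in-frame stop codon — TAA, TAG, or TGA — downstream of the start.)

12

Codons from position 26: ATG (26–28), CAA (29–31), CAC (32–34), TGA (35–37).
TGA is the first in-frame stop; ORF spans 26–37, 12 nucleotides.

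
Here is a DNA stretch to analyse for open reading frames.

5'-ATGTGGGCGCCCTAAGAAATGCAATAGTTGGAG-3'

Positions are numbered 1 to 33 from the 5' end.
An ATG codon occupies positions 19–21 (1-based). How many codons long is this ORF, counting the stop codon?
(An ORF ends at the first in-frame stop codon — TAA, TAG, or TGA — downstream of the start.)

Codons from position 19: ATG (19–21), CAA (22–24), TAG (25–27).
TAG is the first in-frame stop; that's 3 codons including the stop.

3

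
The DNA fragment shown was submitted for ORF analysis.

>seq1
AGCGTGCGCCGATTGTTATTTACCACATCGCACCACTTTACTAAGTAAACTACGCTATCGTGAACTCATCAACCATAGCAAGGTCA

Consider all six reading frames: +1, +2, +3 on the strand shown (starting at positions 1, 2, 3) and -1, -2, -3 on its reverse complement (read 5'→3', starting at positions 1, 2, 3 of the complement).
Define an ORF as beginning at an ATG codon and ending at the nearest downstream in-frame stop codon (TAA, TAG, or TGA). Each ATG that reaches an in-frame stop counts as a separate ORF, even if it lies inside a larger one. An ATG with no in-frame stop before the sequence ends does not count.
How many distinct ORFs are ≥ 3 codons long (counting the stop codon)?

3

Reverse complement (5'→3'): TGACCTTGCTATGGTTGATGAGTTCACGATAGCGTAGTTTACTTAGTAAAGTGGTGCGATGTGGTAAATAACAATCGGCGCACGCT
Frame +1: AGC GTG CGC CGA TTG TTA TTT ACC ACA TCG CAC CAC TTT ACT AAG TAA ACT ACG CTA TCG TGA ACT CAT CAA CCA TAG CAA GGT — no ATG→stop ORF.
Frame +2: GCG TGC GCC GAT TGT TAT TTA CCA CAT CGC ACC ACT TTA CTA AGT AAA CTA CGC TAT CGT GAA CTC ATC AAC CAT AGC AAG GTC — no ATG→stop ORF.
Frame +3: CGT GCG CCG ATT GTT ATT TAC CAC ATC GCA CCA CTT TAC TAA GTA AAC TAC GCT ATC GTG AAC TCA TCA ACC ATA GCA AGG TCA — no ATG→stop ORF.
Frame -1: TGA CCT TGC TAT GGT TGA TGA GTT CAC GAT AGC GTA GTT TAC TTA GTA AAG TGG TGC GAT GTG GTA AAT AAC AAT CGG CGC ACG — no ATG→stop ORF.
Frame -2: GAC CTT GCT ATG GTT GAT GAG TTC ACG ATA GCG TAG TTT ACT TAG TAA AGT GGT GCG ATG TGG TAA ATA ACA ATC GGC GCA CGC — ATG at 11, stop TAG at 35 → 27 nt; ATG at 59, stop TAA at 65 → 9 nt.
Frame -3: ACC TTG CTA TGG TTG ATG AGT TCA CGA TAG CGT AGT TTA CTT AGT AAA GTG GTG CGA TGT GGT AAA TAA CAA TCG GCG CAC GCT — ATG at 18, stop TAG at 30 → 15 nt.
ORFs ≥ 3 codons: frame -2 11–37 (9 codons), frame -2 59–67 (3 codons), frame -3 18–32 (5 codons). Count = 3.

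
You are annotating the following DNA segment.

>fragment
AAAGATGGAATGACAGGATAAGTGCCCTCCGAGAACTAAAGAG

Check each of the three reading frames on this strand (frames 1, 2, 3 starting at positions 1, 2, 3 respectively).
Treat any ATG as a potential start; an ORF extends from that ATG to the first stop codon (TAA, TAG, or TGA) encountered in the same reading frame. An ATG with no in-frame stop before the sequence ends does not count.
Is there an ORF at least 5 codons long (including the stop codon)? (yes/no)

Frame 1: AAA GAT GGA ATG ACA GGA TAA GTG CCC TCC GAG AAC TAA AGA — ATG at 10, stop TAA at 19 → 12 nt.
Frame 2: AAG ATG GAA TGA CAG GAT AAG TGC CCT CCG AGA ACT AAA GAG — ATG at 5, stop TGA at 11 → 9 nt.
Frame 3: AGA TGG AAT GAC AGG ATA AGT GCC CTC CGA GAA CTA AAG — no ATG→stop ORF.
Largest ORF found is 4 codons < 5, so no.

no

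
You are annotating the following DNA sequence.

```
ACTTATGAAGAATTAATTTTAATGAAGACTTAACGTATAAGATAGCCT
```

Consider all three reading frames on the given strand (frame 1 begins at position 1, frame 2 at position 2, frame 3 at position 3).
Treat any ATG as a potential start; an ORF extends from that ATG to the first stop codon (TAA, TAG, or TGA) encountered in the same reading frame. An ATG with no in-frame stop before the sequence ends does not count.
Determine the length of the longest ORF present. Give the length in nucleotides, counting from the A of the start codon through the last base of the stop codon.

Frame 1: ACT TAT GAA GAA TTA ATT TTA ATG AAG ACT TAA CGT ATA AGA TAG CCT — ATG at 22, stop TAA at 31 → 12 nt.
Frame 2: CTT ATG AAG AAT TAA TTT TAA TGA AGA CTT AAC GTA TAA GAT AGC — ATG at 5, stop TAA at 14 → 12 nt.
Frame 3: TTA TGA AGA ATT AAT TTT AAT GAA GAC TTA ACG TAT AAG ATA GCC — no ATG→stop ORF.
Longest: frame 1, positions 22–33, 12 nt = 4 codons = 3 aa. → 12 nucleotides.

12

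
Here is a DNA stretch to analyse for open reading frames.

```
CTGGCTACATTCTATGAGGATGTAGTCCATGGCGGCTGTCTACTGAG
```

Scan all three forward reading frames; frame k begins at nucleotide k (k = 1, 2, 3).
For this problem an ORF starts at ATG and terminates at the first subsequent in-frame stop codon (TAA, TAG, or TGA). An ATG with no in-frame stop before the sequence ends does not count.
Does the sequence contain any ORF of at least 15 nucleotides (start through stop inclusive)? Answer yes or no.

Frame 1: CTG GCT ACA TTC TAT GAG GAT GTA GTC CAT GGC GGC TGT CTA CTG — no ATG→stop ORF.
Frame 2: TGG CTA CAT TCT ATG AGG ATG TAG TCC ATG GCG GCT GTC TAC TGA — ATG at 14, stop TAG at 23 → 12 nt; ATG at 20, stop TAG at 23 → 6 nt; ATG at 29, stop TGA at 44 → 18 nt.
Frame 3: GGC TAC ATT CTA TGA GGA TGT AGT CCA TGG CGG CTG TCT ACT GAG — no ATG→stop ORF.
Frame 2 has an ORF of 18 nucleotides (positions 29–46) ≥ 15, so yes.

yes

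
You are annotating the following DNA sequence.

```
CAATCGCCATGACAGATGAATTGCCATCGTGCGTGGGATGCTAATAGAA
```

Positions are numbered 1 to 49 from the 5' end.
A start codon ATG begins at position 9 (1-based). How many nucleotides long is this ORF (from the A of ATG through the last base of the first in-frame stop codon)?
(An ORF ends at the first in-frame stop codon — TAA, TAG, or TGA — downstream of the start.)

Codons from position 9: ATG (9–11), ACA (12–14), GAT (15–17), GAA (18–20), TTG (21–23), CCA (24–26), TCG (27–29), TGC (30–32), GTG (33–35), GGA (36–38), TGC (39–41), TAA (42–44).
TAA is the first in-frame stop; ORF spans 9–44, 36 nucleotides.

36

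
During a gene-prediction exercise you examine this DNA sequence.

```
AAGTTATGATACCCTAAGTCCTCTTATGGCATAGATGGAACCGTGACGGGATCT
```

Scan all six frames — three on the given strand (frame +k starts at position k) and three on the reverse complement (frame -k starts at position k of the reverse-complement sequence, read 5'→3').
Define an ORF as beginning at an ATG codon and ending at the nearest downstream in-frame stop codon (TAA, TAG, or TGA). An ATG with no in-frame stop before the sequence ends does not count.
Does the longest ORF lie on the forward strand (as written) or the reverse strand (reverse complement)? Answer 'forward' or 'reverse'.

Reverse complement (5'→3'): AGATCCCGTCACGGTTCCATCTATGCCATAAGAGGACTTAGGGTATCATAACTT
Frame +1: AAG TTA TGA TAC CCT AAG TCC TCT TAT GGC ATA GAT GGA ACC GTG ACG GGA TCT — no ATG→stop ORF.
Frame +2: AGT TAT GAT ACC CTA AGT CCT CTT ATG GCA TAG ATG GAA CCG TGA CGG GAT — ATG at 26, stop TAG at 32 → 9 nt; ATG at 35, stop TGA at 44 → 12 nt.
Frame +3: GTT ATG ATA CCC TAA GTC CTC TTA TGG CAT AGA TGG AAC CGT GAC GGG ATC — ATG at 6, stop TAA at 15 → 12 nt.
Frame -1: AGA TCC CGT CAC GGT TCC ATC TAT GCC ATA AGA GGA CTT AGG GTA TCA TAA CTT — no ATG→stop ORF.
Frame -2: GAT CCC GTC ACG GTT CCA TCT ATG CCA TAA GAG GAC TTA GGG TAT CAT AAC — ATG at 23, stop TAA at 29 → 9 nt.
Frame -3: ATC CCG TCA CGG TTC CAT CTA TGC CAT AAG AGG ACT TAG GGT ATC ATA ACT — no ATG→stop ORF.
Forward-strand max 12 nt; reverse-strand max 9 nt. The forward strand has the longer ORF.

forward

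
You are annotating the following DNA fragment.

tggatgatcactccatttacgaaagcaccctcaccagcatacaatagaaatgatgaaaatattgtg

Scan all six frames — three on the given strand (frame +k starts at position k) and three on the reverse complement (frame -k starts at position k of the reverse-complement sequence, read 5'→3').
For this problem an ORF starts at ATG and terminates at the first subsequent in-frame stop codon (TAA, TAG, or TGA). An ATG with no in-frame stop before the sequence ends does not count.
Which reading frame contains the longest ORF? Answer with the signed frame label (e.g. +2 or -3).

Reverse complement (5'→3'): CACAATATTTTCATCATTTCTATTGTATGCTGGTGAGGGTGCTTTCGTAAATGGAGTGATCATCCA
Frame +1: TGG ATG ATC ACT CCA TTT ACG AAA GCA CCC TCA CCA GCA TAC AAT AGA AAT GAT GAA AAT ATT GTG — no ATG→stop ORF.
Frame +2: GGA TGA TCA CTC CAT TTA CGA AAG CAC CCT CAC CAG CAT ACA ATA GAA ATG ATG AAA ATA TTG — no ATG→stop ORF.
Frame +3: GAT GAT CAC TCC ATT TAC GAA AGC ACC CTC ACC AGC ATA CAA TAG AAA TGA TGA AAA TAT TGT — no ATG→stop ORF.
Frame -1: CAC AAT ATT TTC ATC ATT TCT ATT GTA TGC TGG TGA GGG TGC TTT CGT AAA TGG AGT GAT CAT CCA — no ATG→stop ORF.
Frame -2: ACA ATA TTT TCA TCA TTT CTA TTG TAT GCT GGT GAG GGT GCT TTC GTA AAT GGA GTG ATC ATC — no ATG→stop ORF.
Frame -3: CAA TAT TTT CAT CAT TTC TAT TGT ATG CTG GTG AGG GTG CTT TCG TAA ATG GAG TGA TCA TCC — ATG at 27, stop TAA at 48 → 24 nt; ATG at 51, stop TGA at 57 → 9 nt.
Longest ORF is 24 nt in frame -3 (positions 27–50).

-3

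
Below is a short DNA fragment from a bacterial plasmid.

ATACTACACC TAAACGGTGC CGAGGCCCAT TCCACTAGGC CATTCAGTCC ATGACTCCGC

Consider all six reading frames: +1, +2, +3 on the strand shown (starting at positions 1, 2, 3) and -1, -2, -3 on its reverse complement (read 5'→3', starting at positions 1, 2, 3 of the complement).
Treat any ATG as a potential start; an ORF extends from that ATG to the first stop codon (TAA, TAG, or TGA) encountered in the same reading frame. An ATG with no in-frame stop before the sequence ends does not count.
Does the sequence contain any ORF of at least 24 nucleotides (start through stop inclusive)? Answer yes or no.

Reverse complement (5'→3'): GCGGAGTCATGGACTGAATGGCCTAGTGGAATGGGCCTCGGCACCGTTTAGGTGTAGTAT
Frame +1: ATA CTA CAC CTA AAC GGT GCC GAG GCC CAT TCC ACT AGG CCA TTC AGT CCA TGA CTC CGC — no ATG→stop ORF.
Frame +2: TAC TAC ACC TAA ACG GTG CCG AGG CCC ATT CCA CTA GGC CAT TCA GTC CAT GAC TCC — no ATG→stop ORF.
Frame +3: ACT ACA CCT AAA CGG TGC CGA GGC CCA TTC CAC TAG GCC ATT CAG TCC ATG ACT CCG — no ATG→stop ORF.
Frame -1: GCG GAG TCA TGG ACT GAA TGG CCT AGT GGA ATG GGC CTC GGC ACC GTT TAG GTG TAG TAT — ATG at 31, stop TAG at 49 → 21 nt.
Frame -2: CGG AGT CAT GGA CTG AAT GGC CTA GTG GAA TGG GCC TCG GCA CCG TTT AGG TGT AGT — no ATG→stop ORF.
Frame -3: GGA GTC ATG GAC TGA ATG GCC TAG TGG AAT GGG CCT CGG CAC CGT TTA GGT GTA GTA — ATG at 9, stop TGA at 15 → 9 nt; ATG at 18, stop TAG at 24 → 9 nt.
Largest ORF found is 21 nucleotides < 24, so no.

no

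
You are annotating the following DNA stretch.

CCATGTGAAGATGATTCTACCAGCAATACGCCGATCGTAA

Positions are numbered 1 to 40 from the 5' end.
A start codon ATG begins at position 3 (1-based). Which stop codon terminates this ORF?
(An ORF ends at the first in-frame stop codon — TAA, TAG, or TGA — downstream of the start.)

Codons from position 3: ATG (3–5), TGA (6–8).
The first in-frame stop codon is TGA.

TGA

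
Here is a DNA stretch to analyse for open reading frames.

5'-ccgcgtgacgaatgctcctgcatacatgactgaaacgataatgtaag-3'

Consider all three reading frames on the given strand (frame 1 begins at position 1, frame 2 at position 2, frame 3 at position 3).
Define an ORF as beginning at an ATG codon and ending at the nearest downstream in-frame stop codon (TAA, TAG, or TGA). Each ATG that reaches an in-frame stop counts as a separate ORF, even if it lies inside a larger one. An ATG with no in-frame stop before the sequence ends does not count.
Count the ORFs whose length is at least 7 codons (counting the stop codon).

Frame 1: CCG CGT GAC GAA TGC TCC TGC ATA CAT GAC TGA AAC GAT AAT GTA — no ATG→stop ORF.
Frame 2: CGC GTG ACG AAT GCT CCT GCA TAC ATG ACT GAA ACG ATA ATG TAA — ATG at 26, stop TAA at 44 → 21 nt; ATG at 41, stop TAA at 44 → 6 nt.
Frame 3: GCG TGA CGA ATG CTC CTG CAT ACA TGA CTG AAA CGA TAA TGT AAG — ATG at 12, stop TGA at 27 → 18 nt.
ORFs ≥ 7 codons: frame 2 26–46 (7 codons). Count = 1.

1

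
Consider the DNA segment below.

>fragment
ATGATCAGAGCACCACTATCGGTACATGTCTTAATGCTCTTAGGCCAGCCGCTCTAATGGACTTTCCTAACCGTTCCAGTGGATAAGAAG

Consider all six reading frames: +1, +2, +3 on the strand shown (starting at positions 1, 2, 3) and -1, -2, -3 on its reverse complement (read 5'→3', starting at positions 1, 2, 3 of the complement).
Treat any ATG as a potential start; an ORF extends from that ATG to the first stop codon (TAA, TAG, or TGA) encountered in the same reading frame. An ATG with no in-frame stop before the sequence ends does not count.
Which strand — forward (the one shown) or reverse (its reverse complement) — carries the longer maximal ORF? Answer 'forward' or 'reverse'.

Reverse complement (5'→3'): CTTCTTATCCACTGGAACGGTTAGGAAAGTCCATTAGAGCGGCTGGCCTAAGAGCATTAAGACATGTACCGATAGTGGTGCTCTGATCAT
Frame +1: ATG ATC AGA GCA CCA CTA TCG GTA CAT GTC TTA ATG CTC TTA GGC CAG CCG CTC TAA TGG ACT TTC CTA ACC GTT CCA GTG GAT AAG AAG — ATG at 1, stop TAA at 55 → 57 nt; ATG at 34, stop TAA at 55 → 24 nt.
Frame +2: TGA TCA GAG CAC CAC TAT CGG TAC ATG TCT TAA TGC TCT TAG GCC AGC CGC TCT AAT GGA CTT TCC TAA CCG TTC CAG TGG ATA AGA — ATG at 26, stop TAA at 32 → 9 nt.
Frame +3: GAT CAG AGC ACC ACT ATC GGT ACA TGT CTT AAT GCT CTT AGG CCA GCC GCT CTA ATG GAC TTT CCT AAC CGT TCC AGT GGA TAA GAA — ATG at 57, stop TAA at 84 → 30 nt.
Frame -1: CTT CTT ATC CAC TGG AAC GGT TAG GAA AGT CCA TTA GAG CGG CTG GCC TAA GAG CAT TAA GAC ATG TAC CGA TAG TGG TGC TCT GAT CAT — ATG at 64, stop TAG at 73 → 12 nt.
Frame -2: TTC TTA TCC ACT GGA ACG GTT AGG AAA GTC CAT TAG AGC GGC TGG CCT AAG AGC ATT AAG ACA TGT ACC GAT AGT GGT GCT CTG ATC — no ATG→stop ORF.
Frame -3: TCT TAT CCA CTG GAA CGG TTA GGA AAG TCC ATT AGA GCG GCT GGC CTA AGA GCA TTA AGA CAT GTA CCG ATA GTG GTG CTC TGA TCA — no ATG→stop ORF.
Forward-strand max 57 nt; reverse-strand max 12 nt. The forward strand has the longer ORF.

forward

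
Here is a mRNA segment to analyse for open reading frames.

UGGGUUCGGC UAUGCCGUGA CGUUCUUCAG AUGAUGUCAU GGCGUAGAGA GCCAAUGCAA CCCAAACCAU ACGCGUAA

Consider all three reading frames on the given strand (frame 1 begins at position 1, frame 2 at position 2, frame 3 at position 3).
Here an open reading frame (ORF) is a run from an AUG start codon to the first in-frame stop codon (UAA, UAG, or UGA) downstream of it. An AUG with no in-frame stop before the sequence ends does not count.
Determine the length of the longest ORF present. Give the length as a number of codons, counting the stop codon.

16

Frame 1: UGG GUU CGG CUA UGC CGU GAC GUU CUU CAG AUG AUG UCA UGG CGU AGA GAG CCA AUG CAA CCC AAA CCA UAC GCG UAA — AUG at 31, stop UAA at 76 → 48 nt; AUG at 34, stop UAA at 76 → 45 nt; AUG at 55, stop UAA at 76 → 24 nt.
Frame 2: GGG UUC GGC UAU GCC GUG ACG UUC UUC AGA UGA UGU CAU GGC GUA GAG AGC CAA UGC AAC CCA AAC CAU ACG CGU — no AUG→stop ORF.
Frame 3: GGU UCG GCU AUG CCG UGA CGU UCU UCA GAU GAU GUC AUG GCG UAG AGA GCC AAU GCA ACC CAA ACC AUA CGC GUA — AUG at 12, stop UGA at 18 → 9 nt; AUG at 39, stop UAG at 45 → 9 nt.
Longest: frame 1, positions 31–78, 48 nt = 16 codons = 15 aa. → 16 codons.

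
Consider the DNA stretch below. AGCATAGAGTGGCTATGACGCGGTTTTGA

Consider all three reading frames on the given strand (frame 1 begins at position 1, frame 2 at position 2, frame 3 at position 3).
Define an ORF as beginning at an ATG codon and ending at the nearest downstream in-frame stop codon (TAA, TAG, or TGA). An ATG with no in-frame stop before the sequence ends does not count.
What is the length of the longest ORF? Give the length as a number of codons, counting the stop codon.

5

Frame 1: AGC ATA GAG TGG CTA TGA CGC GGT TTT — no ATG→stop ORF.
Frame 2: GCA TAG AGT GGC TAT GAC GCG GTT TTG — no ATG→stop ORF.
Frame 3: CAT AGA GTG GCT ATG ACG CGG TTT TGA — ATG at 15, stop TGA at 27 → 15 nt.
Longest: frame 3, positions 15–29, 15 nt = 5 codons = 4 aa. → 5 codons.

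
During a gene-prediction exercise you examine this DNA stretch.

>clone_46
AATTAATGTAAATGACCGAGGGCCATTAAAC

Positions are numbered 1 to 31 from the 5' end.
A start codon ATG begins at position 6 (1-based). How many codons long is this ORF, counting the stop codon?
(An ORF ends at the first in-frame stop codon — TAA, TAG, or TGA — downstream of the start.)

Codons from position 6: ATG (6–8), TAA (9–11).
TAA is the first in-frame stop; that's 2 codons including the stop.

2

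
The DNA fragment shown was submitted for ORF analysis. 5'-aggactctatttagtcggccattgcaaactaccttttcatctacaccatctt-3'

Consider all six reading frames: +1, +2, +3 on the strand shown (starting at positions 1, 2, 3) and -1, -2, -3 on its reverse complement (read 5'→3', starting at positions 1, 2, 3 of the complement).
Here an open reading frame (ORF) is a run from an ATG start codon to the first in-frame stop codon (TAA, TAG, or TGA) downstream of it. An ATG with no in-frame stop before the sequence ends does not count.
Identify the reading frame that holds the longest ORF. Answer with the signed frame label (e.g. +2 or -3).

Reverse complement (5'→3'): AAGATGGTGTAGATGAAAAGGTAGTTTGCAATGGCCGACTAAATAGAGTCCT
Frame +1: AGG ACT CTA TTT AGT CGG CCA TTG CAA ACT ACC TTT TCA TCT ACA CCA TCT — no ATG→stop ORF.
Frame +2: GGA CTC TAT TTA GTC GGC CAT TGC AAA CTA CCT TTT CAT CTA CAC CAT CTT — no ATG→stop ORF.
Frame +3: GAC TCT ATT TAG TCG GCC ATT GCA AAC TAC CTT TTC ATC TAC ACC ATC — no ATG→stop ORF.
Frame -1: AAG ATG GTG TAG ATG AAA AGG TAG TTT GCA ATG GCC GAC TAA ATA GAG TCC — ATG at 4, stop TAG at 10 → 9 nt; ATG at 13, stop TAG at 22 → 12 nt; ATG at 31, stop TAA at 40 → 12 nt.
Frame -2: AGA TGG TGT AGA TGA AAA GGT AGT TTG CAA TGG CCG ACT AAA TAG AGT CCT — no ATG→stop ORF.
Frame -3: GAT GGT GTA GAT GAA AAG GTA GTT TGC AAT GGC CGA CTA AAT AGA GTC — no ATG→stop ORF.
Longest ORF is 12 nt in frame -1 (positions 13–24).

-1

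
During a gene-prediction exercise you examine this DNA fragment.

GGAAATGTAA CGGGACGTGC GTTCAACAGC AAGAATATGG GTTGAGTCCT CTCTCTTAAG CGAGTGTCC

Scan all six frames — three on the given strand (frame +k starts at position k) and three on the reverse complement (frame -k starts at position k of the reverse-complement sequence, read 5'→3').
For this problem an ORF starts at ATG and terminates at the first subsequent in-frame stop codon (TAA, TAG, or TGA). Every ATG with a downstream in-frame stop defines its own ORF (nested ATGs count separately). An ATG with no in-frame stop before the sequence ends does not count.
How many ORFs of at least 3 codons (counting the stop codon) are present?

Reverse complement (5'→3'): GGACACTCGCTTAAGAGAGAGGACTCAACCCATATTCTTGCTGTTGAACGCACGTCCCGTTACATTTCC
Frame +1: GGA AAT GTA ACG GGA CGT GCG TTC AAC AGC AAG AAT ATG GGT TGA GTC CTC TCT CTT AAG CGA GTG TCC — ATG at 37, stop TGA at 43 → 9 nt.
Frame +2: GAA ATG TAA CGG GAC GTG CGT TCA ACA GCA AGA ATA TGG GTT GAG TCC TCT CTC TTA AGC GAG TGT — ATG at 5, stop TAA at 8 → 6 nt.
Frame +3: AAA TGT AAC GGG ACG TGC GTT CAA CAG CAA GAA TAT GGG TTG AGT CCT CTC TCT TAA GCG AGT GTC — no ATG→stop ORF.
Frame -1: GGA CAC TCG CTT AAG AGA GAG GAC TCA ACC CAT ATT CTT GCT GTT GAA CGC ACG TCC CGT TAC ATT TCC — no ATG→stop ORF.
Frame -2: GAC ACT CGC TTA AGA GAG AGG ACT CAA CCC ATA TTC TTG CTG TTG AAC GCA CGT CCC GTT ACA TTT — no ATG→stop ORF.
Frame -3: ACA CTC GCT TAA GAG AGA GGA CTC AAC CCA TAT TCT TGC TGT TGA ACG CAC GTC CCG TTA CAT TTC — no ATG→stop ORF.
ORFs ≥ 3 codons: frame +1 37–45 (3 codons). Count = 1.

1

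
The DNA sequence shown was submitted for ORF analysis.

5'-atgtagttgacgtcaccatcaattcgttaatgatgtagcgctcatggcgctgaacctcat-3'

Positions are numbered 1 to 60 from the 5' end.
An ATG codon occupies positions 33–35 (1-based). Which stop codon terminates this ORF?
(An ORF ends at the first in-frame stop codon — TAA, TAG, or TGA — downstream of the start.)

TAG

Codons from position 33: ATG (33–35), TAG (36–38).
The first in-frame stop codon is TAG.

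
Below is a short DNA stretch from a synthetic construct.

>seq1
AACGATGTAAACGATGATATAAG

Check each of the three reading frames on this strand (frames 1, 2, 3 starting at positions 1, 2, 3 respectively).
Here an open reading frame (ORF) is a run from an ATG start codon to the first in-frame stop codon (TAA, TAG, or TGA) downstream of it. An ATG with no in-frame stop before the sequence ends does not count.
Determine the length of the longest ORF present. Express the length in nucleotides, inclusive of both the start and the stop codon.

9

Frame 1: AAC GAT GTA AAC GAT GAT ATA — no ATG→stop ORF.
Frame 2: ACG ATG TAA ACG ATG ATA TAA — ATG at 5, stop TAA at 8 → 6 nt; ATG at 14, stop TAA at 20 → 9 nt.
Frame 3: CGA TGT AAA CGA TGA TAT AAG — no ATG→stop ORF.
Longest: frame 2, positions 14–22, 9 nt = 3 codons = 2 aa. → 9 nucleotides.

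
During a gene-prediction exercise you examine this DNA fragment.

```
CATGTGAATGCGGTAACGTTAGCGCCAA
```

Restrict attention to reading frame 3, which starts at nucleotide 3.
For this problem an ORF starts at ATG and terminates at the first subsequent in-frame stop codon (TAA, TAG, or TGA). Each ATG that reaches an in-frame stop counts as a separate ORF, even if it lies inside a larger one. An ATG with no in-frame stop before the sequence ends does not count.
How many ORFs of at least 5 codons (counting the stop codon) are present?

0

Frame 3: TGT GAA TGC GGT AAC GTT AGC GCC — no ATG→stop ORF.
No ORF reaches 5 codons. Count = 0.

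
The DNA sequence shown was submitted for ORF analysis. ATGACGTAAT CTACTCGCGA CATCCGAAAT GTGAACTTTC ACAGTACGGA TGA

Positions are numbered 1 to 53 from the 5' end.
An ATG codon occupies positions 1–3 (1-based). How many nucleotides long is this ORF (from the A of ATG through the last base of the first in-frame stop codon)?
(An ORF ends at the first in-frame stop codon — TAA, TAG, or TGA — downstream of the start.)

9

Codons from position 1: ATG (1–3), ACG (4–6), TAA (7–9).
TAA is the first in-frame stop; ORF spans 1–9, 9 nucleotides.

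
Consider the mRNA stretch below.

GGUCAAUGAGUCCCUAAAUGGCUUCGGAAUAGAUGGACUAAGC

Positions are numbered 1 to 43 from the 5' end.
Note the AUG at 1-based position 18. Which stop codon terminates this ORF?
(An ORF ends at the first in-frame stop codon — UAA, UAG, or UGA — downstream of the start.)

Codons from position 18: AUG (18–20), GCU (21–23), UCG (24–26), GAA (27–29), UAG (30–32).
The first in-frame stop codon is UAG.

UAG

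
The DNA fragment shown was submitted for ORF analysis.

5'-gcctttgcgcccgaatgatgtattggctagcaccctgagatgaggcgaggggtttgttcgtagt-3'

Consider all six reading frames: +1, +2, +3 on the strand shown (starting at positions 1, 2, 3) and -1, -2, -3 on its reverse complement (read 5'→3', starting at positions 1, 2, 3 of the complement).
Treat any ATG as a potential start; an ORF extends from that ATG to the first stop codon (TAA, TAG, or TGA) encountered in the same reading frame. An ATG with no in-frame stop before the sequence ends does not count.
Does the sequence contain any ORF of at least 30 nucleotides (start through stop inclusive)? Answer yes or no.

Reverse complement (5'→3'): ACTACGAACAAACCCCTCGCCTCATCTCAGGGTGCTAGCCAATACATCATTCGGGCGCAAAGGC
Frame +1: GCC TTT GCG CCC GAA TGA TGT ATT GGC TAG CAC CCT GAG ATG AGG CGA GGG GTT TGT TCG TAG — ATG at 40, stop TAG at 61 → 24 nt.
Frame +2: CCT TTG CGC CCG AAT GAT GTA TTG GCT AGC ACC CTG AGA TGA GGC GAG GGG TTT GTT CGT AGT — no ATG→stop ORF.
Frame +3: CTT TGC GCC CGA ATG ATG TAT TGG CTA GCA CCC TGA GAT GAG GCG AGG GGT TTG TTC GTA — ATG at 15, stop TGA at 36 → 24 nt; ATG at 18, stop TGA at 36 → 21 nt.
Frame -1: ACT ACG AAC AAA CCC CTC GCC TCA TCT CAG GGT GCT AGC CAA TAC ATC ATT CGG GCG CAA AGG — no ATG→stop ORF.
Frame -2: CTA CGA ACA AAC CCC TCG CCT CAT CTC AGG GTG CTA GCC AAT ACA TCA TTC GGG CGC AAA GGC — no ATG→stop ORF.
Frame -3: TAC GAA CAA ACC CCT CGC CTC ATC TCA GGG TGC TAG CCA ATA CAT CAT TCG GGC GCA AAG — no ATG→stop ORF.
Largest ORF found is 24 nucleotides < 30, so no.

no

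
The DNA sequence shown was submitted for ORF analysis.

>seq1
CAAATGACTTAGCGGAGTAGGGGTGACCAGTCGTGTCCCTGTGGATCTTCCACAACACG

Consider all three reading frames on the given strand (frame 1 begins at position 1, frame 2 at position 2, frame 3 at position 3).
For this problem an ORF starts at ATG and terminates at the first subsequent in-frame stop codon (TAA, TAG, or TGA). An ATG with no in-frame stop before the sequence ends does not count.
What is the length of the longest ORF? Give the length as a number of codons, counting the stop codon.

Frame 1: CAA ATG ACT TAG CGG AGT AGG GGT GAC CAG TCG TGT CCC TGT GGA TCT TCC ACA ACA — ATG at 4, stop TAG at 10 → 9 nt.
Frame 2: AAA TGA CTT AGC GGA GTA GGG GTG ACC AGT CGT GTC CCT GTG GAT CTT CCA CAA CAC — no ATG→stop ORF.
Frame 3: AAT GAC TTA GCG GAG TAG GGG TGA CCA GTC GTG TCC CTG TGG ATC TTC CAC AAC ACG — no ATG→stop ORF.
Longest: frame 1, positions 4–12, 9 nt = 3 codons = 2 aa. → 3 codons.

3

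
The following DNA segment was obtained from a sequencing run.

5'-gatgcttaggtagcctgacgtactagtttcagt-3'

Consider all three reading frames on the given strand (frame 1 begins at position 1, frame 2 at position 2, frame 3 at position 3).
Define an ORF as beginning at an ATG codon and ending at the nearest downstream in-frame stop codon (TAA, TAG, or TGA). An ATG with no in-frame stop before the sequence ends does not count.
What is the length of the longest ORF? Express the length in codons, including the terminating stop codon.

4

Frame 1: GAT GCT TAG GTA GCC TGA CGT ACT AGT TTC AGT — no ATG→stop ORF.
Frame 2: ATG CTT AGG TAG CCT GAC GTA CTA GTT TCA — ATG at 2, stop TAG at 11 → 12 nt.
Frame 3: TGC TTA GGT AGC CTG ACG TAC TAG TTT CAG — no ATG→stop ORF.
Longest: frame 2, positions 2–13, 12 nt = 4 codons = 3 aa. → 4 codons.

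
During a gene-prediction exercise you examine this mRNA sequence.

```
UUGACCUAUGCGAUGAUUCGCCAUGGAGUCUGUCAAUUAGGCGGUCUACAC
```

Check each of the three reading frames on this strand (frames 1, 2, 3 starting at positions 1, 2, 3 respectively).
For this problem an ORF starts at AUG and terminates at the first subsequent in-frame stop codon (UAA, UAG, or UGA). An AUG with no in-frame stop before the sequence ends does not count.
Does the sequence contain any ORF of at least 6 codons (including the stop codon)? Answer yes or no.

Frame 1: UUG ACC UAU GCG AUG AUU CGC CAU GGA GUC UGU CAA UUA GGC GGU CUA CAC — no AUG→stop ORF.
Frame 2: UGA CCU AUG CGA UGA UUC GCC AUG GAG UCU GUC AAU UAG GCG GUC UAC — AUG at 8, stop UGA at 14 → 9 nt; AUG at 23, stop UAG at 38 → 18 nt.
Frame 3: GAC CUA UGC GAU GAU UCG CCA UGG AGU CUG UCA AUU AGG CGG UCU ACA — no AUG→stop ORF.
Frame 2 has an ORF of 6 codons (positions 23–40) ≥ 6, so yes.

yes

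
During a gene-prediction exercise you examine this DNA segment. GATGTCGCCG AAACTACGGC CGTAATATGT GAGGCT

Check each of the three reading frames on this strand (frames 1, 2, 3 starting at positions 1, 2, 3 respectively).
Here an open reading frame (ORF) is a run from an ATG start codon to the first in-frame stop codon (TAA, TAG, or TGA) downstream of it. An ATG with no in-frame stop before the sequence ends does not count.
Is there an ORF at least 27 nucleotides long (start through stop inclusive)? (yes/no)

Frame 1: GAT GTC GCC GAA ACT ACG GCC GTA ATA TGT GAG GCT — no ATG→stop ORF.
Frame 2: ATG TCG CCG AAA CTA CGG CCG TAA TAT GTG AGG — ATG at 2, stop TAA at 23 → 24 nt.
Frame 3: TGT CGC CGA AAC TAC GGC CGT AAT ATG TGA GGC — ATG at 27, stop TGA at 30 → 6 nt.
Largest ORF found is 24 nucleotides < 27, so no.

no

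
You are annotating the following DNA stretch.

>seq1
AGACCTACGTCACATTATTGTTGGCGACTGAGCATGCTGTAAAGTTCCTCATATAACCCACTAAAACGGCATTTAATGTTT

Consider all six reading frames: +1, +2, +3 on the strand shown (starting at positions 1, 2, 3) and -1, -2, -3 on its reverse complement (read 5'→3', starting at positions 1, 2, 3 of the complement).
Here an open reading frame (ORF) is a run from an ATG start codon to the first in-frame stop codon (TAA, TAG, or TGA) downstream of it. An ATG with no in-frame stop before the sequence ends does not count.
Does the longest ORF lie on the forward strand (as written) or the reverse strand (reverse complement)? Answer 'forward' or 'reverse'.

Reverse complement (5'→3'): AAACATTAAATGCCGTTTTAGTGGGTTATATGAGGAACTTTACAGCATGCTCAGTCGCCAACAATAATGTGACGTAGGTCT
Frame +1: AGA CCT ACG TCA CAT TAT TGT TGG CGA CTG AGC ATG CTG TAA AGT TCC TCA TAT AAC CCA CTA AAA CGG CAT TTA ATG TTT — ATG at 34, stop TAA at 40 → 9 nt.
Frame +2: GAC CTA CGT CAC ATT ATT GTT GGC GAC TGA GCA TGC TGT AAA GTT CCT CAT ATA ACC CAC TAA AAC GGC ATT TAA TGT — no ATG→stop ORF.
Frame +3: ACC TAC GTC ACA TTA TTG TTG GCG ACT GAG CAT GCT GTA AAG TTC CTC ATA TAA CCC ACT AAA ACG GCA TTT AAT GTT — no ATG→stop ORF.
Frame -1: AAA CAT TAA ATG CCG TTT TAG TGG GTT ATA TGA GGA ACT TTA CAG CAT GCT CAG TCG CCA ACA ATA ATG TGA CGT AGG TCT — ATG at 10, stop TAG at 19 → 12 nt; ATG at 67, stop TGA at 70 → 6 nt.
Frame -2: AAC ATT AAA TGC CGT TTT AGT GGG TTA TAT GAG GAA CTT TAC AGC ATG CTC AGT CGC CAA CAA TAA TGT GAC GTA GGT — ATG at 47, stop TAA at 65 → 21 nt.
Frame -3: ACA TTA AAT GCC GTT TTA GTG GGT TAT ATG AGG AAC TTT ACA GCA TGC TCA GTC GCC AAC AAT AAT GTG ACG TAG GTC — ATG at 30, stop TAG at 75 → 48 nt.
Forward-strand max 9 nt; reverse-strand max 48 nt. The reverse strand has the longer ORF.

reverse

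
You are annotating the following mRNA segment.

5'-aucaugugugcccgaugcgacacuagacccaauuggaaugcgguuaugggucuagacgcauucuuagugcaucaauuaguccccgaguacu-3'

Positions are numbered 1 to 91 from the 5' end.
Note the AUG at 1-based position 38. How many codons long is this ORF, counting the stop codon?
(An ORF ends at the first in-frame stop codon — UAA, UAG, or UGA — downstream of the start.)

Codons from position 38: AUG (38–40), CGG (41–43), UUA (44–46), UGG (47–49), GUC (50–52), UAG (53–55).
UAG is the first in-frame stop; that's 6 codons including the stop.

6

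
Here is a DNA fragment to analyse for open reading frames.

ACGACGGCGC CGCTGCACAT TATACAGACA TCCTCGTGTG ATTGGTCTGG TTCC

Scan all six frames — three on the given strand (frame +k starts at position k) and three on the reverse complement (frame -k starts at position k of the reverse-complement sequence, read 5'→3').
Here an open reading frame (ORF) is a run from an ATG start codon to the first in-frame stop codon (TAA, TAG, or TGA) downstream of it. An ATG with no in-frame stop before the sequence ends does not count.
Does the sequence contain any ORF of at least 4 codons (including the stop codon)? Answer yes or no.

yes

Reverse complement (5'→3'): GGAACCAGACCAATCACACGAGGATGTCTGTATAATGTGCAGCGGCGCCGTCGT
Frame +1: ACG ACG GCG CCG CTG CAC ATT ATA CAG ACA TCC TCG TGT GAT TGG TCT GGT TCC — no ATG→stop ORF.
Frame +2: CGA CGG CGC CGC TGC ACA TTA TAC AGA CAT CCT CGT GTG ATT GGT CTG GTT — no ATG→stop ORF.
Frame +3: GAC GGC GCC GCT GCA CAT TAT ACA GAC ATC CTC GTG TGA TTG GTC TGG TTC — no ATG→stop ORF.
Frame -1: GGA ACC AGA CCA ATC ACA CGA GGA TGT CTG TAT AAT GTG CAG CGG CGC CGT CGT — no ATG→stop ORF.
Frame -2: GAA CCA GAC CAA TCA CAC GAG GAT GTC TGT ATA ATG TGC AGC GGC GCC GTC — no ATG→stop ORF.
Frame -3: AAC CAG ACC AAT CAC ACG AGG ATG TCT GTA TAA TGT GCA GCG GCG CCG TCG — ATG at 24, stop TAA at 33 → 12 nt.
Frame -3 has an ORF of 4 codons (positions 24–35) ≥ 4, so yes.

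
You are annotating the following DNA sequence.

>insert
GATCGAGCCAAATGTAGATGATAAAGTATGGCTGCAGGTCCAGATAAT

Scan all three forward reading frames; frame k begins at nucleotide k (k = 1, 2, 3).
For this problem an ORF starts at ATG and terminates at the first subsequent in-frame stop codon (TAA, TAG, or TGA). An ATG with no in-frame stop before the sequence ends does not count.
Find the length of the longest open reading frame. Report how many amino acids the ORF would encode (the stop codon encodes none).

Frame 1: GAT CGA GCC AAA TGT AGA TGA TAA AGT ATG GCT GCA GGT CCA GAT AAT — no ATG→stop ORF.
Frame 2: ATC GAG CCA AAT GTA GAT GAT AAA GTA TGG CTG CAG GTC CAG ATA — no ATG→stop ORF.
Frame 3: TCG AGC CAA ATG TAG ATG ATA AAG TAT GGC TGC AGG TCC AGA TAA — ATG at 12, stop TAG at 15 → 6 nt; ATG at 18, stop TAA at 45 → 30 nt.
Longest: frame 3, positions 18–47, 30 nt = 10 codons = 9 aa. → 9 amino acids.

9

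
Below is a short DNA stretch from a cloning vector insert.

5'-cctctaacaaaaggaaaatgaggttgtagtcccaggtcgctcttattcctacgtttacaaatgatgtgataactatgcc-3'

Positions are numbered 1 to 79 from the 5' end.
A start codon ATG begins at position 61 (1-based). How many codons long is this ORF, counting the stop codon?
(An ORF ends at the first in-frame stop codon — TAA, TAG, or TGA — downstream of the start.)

3

Codons from position 61: ATG (61–63), ATG (64–66), TGA (67–69).
TGA is the first in-frame stop; that's 3 codons including the stop.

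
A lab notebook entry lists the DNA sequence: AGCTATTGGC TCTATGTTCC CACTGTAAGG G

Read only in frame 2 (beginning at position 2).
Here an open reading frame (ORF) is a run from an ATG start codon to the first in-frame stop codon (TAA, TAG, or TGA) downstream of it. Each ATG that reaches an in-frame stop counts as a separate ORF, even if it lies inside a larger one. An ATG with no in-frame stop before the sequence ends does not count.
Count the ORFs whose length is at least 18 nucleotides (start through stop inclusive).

Frame 2: GCT ATT GGC TCT ATG TTC CCA CTG TAA GGG — ATG at 14, stop TAA at 26 → 15 nt.
No ORF reaches 18 nucleotides. Count = 0.

0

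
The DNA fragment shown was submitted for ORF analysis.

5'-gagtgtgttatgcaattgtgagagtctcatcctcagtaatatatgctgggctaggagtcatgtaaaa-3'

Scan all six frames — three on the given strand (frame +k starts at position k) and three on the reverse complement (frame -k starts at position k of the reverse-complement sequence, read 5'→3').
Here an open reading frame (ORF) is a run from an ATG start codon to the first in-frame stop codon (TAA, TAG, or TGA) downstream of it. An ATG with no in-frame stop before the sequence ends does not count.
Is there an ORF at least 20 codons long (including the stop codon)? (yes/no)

Reverse complement (5'→3'): TTTTACATGACTCCTAGCCCAGCATATATTACTGAGGATGAGACTCTCACAATTGCATAACACACTC
Frame +1: GAG TGT GTT ATG CAA TTG TGA GAG TCT CAT CCT CAG TAA TAT ATG CTG GGC TAG GAG TCA TGT AAA — ATG at 10, stop TGA at 19 → 12 nt; ATG at 43, stop TAG at 52 → 12 nt.
Frame +2: AGT GTG TTA TGC AAT TGT GAG AGT CTC ATC CTC AGT AAT ATA TGC TGG GCT AGG AGT CAT GTA AAA — no ATG→stop ORF.
Frame +3: GTG TGT TAT GCA ATT GTG AGA GTC TCA TCC TCA GTA ATA TAT GCT GGG CTA GGA GTC ATG TAA — ATG at 60, stop TAA at 63 → 6 nt.
Frame -1: TTT TAC ATG ACT CCT AGC CCA GCA TAT ATT ACT GAG GAT GAG ACT CTC ACA ATT GCA TAA CAC ACT — ATG at 7, stop TAA at 58 → 54 nt.
Frame -2: TTT ACA TGA CTC CTA GCC CAG CAT ATA TTA CTG AGG ATG AGA CTC TCA CAA TTG CAT AAC ACA CTC — no ATG→stop ORF.
Frame -3: TTA CAT GAC TCC TAG CCC AGC ATA TAT TAC TGA GGA TGA GAC TCT CAC AAT TGC ATA ACA CAC — no ATG→stop ORF.
Largest ORF found is 18 codons < 20, so no.

no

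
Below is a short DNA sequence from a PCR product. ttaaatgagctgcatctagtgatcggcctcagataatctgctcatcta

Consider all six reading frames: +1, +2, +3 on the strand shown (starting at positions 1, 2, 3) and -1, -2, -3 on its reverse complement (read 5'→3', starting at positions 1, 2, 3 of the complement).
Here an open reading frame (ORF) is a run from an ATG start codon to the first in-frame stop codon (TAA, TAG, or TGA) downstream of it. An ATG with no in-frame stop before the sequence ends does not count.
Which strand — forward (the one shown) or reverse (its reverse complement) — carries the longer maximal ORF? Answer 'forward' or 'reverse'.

Reverse complement (5'→3'): TAGATGAGCAGATTATCTGAGGCCGATCACTAGATGCAGCTCATTTAA
Frame +1: TTA AAT GAG CTG CAT CTA GTG ATC GGC CTC AGA TAA TCT GCT CAT CTA — no ATG→stop ORF.
Frame +2: TAA ATG AGC TGC ATC TAG TGA TCG GCC TCA GAT AAT CTG CTC ATC — ATG at 5, stop TAG at 17 → 15 nt.
Frame +3: AAA TGA GCT GCA TCT AGT GAT CGG CCT CAG ATA ATC TGC TCA TCT — no ATG→stop ORF.
Frame -1: TAG ATG AGC AGA TTA TCT GAG GCC GAT CAC TAG ATG CAG CTC ATT TAA — ATG at 4, stop TAG at 31 → 30 nt; ATG at 34, stop TAA at 46 → 15 nt.
Frame -2: AGA TGA GCA GAT TAT CTG AGG CCG ATC ACT AGA TGC AGC TCA TTT — no ATG→stop ORF.
Frame -3: GAT GAG CAG ATT ATC TGA GGC CGA TCA CTA GAT GCA GCT CAT TTA — no ATG→stop ORF.
Forward-strand max 15 nt; reverse-strand max 30 nt. The reverse strand has the longer ORF.

reverse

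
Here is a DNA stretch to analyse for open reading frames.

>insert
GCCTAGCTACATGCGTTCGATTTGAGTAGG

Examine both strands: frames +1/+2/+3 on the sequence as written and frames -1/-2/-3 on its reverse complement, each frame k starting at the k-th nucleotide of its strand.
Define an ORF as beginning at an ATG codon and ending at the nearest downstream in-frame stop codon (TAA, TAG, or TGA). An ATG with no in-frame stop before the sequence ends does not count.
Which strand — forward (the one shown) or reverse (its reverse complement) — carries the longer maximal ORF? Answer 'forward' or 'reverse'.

forward

Reverse complement (5'→3'): CCTACTCAAATCGAACGCATGTAGCTAGGC
Frame +1: GCC TAG CTA CAT GCG TTC GAT TTG AGT AGG — no ATG→stop ORF.
Frame +2: CCT AGC TAC ATG CGT TCG ATT TGA GTA — ATG at 11, stop TGA at 23 → 15 nt.
Frame +3: CTA GCT ACA TGC GTT CGA TTT GAG TAG — no ATG→stop ORF.
Frame -1: CCT ACT CAA ATC GAA CGC ATG TAG CTA GGC — ATG at 19, stop TAG at 22 → 6 nt.
Frame -2: CTA CTC AAA TCG AAC GCA TGT AGC TAG — no ATG→stop ORF.
Frame -3: TAC TCA AAT CGA ACG CAT GTA GCT AGG — no ATG→stop ORF.
Forward-strand max 15 nt; reverse-strand max 6 nt. The forward strand has the longer ORF.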